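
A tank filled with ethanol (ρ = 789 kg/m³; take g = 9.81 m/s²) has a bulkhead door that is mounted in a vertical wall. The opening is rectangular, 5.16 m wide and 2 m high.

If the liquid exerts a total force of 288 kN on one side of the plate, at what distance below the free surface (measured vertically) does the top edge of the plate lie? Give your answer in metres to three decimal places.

γ = ρg = 789 × 9.81 / 1000 = 7.74009 kN/m³.
A = 5.16 × 2 = 10.32 m².
From F = γ·h_c·A, the centroid depth is h_c = 288/(7.74009 × 10.32) = 3.60551 m.
The centroid lies 2/2 = 1 m below the top edge, so the top edge sits at h_top = 3.60551 − 1 = 2.60551 m below the surface.

d_top ≈ 2.606 m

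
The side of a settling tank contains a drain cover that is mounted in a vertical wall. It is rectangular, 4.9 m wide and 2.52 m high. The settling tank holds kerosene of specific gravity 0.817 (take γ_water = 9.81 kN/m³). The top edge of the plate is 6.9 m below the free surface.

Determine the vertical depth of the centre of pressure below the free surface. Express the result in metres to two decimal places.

h_p = 8.22 m

γ = 0.817 × 9.81 = 8.01477 kN/m³.
The centroid lies 2.52/2 = 1.26 m below the top edge, so the centroid depth is h_c = 6.9 + 1.26 = 8.16 m.
A = 4.9 × 2.52 = 12.348 m².
Resultant F = γ·h_c·A = 8.01477 × 8.16 × 12.348 = 807.566 kN.
I_c = b·h³/12 = 4.9 × 2.52³/12 = 6.53456 m⁴.
Centre of pressure: y_p = y_c + I_c/(y_c·A) = 8.16 + 6.53456/(8.16 × 12.348) = 8.16 + 0.0648529 = 8.22485 m along the plane.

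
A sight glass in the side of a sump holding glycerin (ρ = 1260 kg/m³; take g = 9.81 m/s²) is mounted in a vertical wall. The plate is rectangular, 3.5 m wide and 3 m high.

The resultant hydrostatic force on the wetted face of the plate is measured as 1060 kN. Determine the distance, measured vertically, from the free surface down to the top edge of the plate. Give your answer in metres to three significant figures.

γ = ρg = 1260 × 9.81 / 1000 = 12.3606 kN/m³.
A = 3.5 × 3 = 10.5 m².
From F = γ·h_c·A, the centroid depth is h_c = 1060/(12.3606 × 10.5) = 8.16727 m.
The centroid lies 3/2 = 1.5 m below the top edge, so the top edge sits at h_top = 8.16727 − 1.5 = 6.66727 m below the surface.

d_top ≈ 6.67 m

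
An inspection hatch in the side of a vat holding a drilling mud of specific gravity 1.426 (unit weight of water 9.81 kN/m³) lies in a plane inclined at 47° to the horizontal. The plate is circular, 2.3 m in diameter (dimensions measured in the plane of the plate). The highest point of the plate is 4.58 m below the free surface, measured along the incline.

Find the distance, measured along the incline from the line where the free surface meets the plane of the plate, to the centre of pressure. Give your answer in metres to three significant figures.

γ = 1.426 × 9.81 = 13.98906 kN/m³.
Let θ = 47° be the plate's angle to the horizontal; measure y along the incline from where the plane meets the free surface. Vertical depth h = y·sinθ with sinθ = 0.731354.
The centroid is at the centre, 1.15 m below the top of the plate, so y_c = 4.58 + 1.15 = 5.73 m and h_c = 5.73 × 0.731354 = 4.19066 m.
A = π(1.15)² = 4.15476 m².
Resultant F = γ·h_c·A = 13.98906 × 4.19066 × 4.15476 = 243.566 kN.
I_c = πr⁴/4 = π × 1.15⁴/4 = 1.37367 m⁴.
Centre of pressure: y_p = y_c + I_c/(y_c·A) = 5.73 + 1.37367/(5.73 × 4.15476) = 5.73 + 0.0577008 = 5.7877 m along the plane.

y_p = 5.79 m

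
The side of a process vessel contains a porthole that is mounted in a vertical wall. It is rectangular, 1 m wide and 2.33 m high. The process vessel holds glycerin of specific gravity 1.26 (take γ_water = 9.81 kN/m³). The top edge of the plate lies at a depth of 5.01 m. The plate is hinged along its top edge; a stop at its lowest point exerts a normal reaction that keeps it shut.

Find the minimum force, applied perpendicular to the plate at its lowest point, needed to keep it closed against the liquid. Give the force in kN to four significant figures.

P ≈ 94.51 kN

γ = 1.26 × 9.81 = 12.3606 kN/m³.
The centroid lies 2.33/2 = 1.165 m below the top edge, so the centroid depth is h_c = 5.01 + 1.165 = 6.175 m.
A = 1 × 2.33 = 2.33 m².
Resultant F = γ·h_c·A = 12.3606 × 6.175 × 2.33 = 177.841 kN.
I_c = b·h³/12 = 1 × 2.33³/12 = 1.05411 m⁴.
Centre of pressure: y_p = y_c + I_c/(y_c·A) = 6.175 + 1.05411/(6.175 × 2.33) = 6.175 + 0.0732644 = 6.24826 m along the plane.
The resultant acts 1.165 + 0.0732644 = 1.23826 m (along the plate) below the hinge at the top edge, so the moment about the hinge is M = F × 1.23826 = 177.841 × 1.23826 = 220.213 kN·m.
A normal force at the bottom, 2.33 m from the hinge, must supply this moment: P = 220.213/2.33 = 94.512 kN.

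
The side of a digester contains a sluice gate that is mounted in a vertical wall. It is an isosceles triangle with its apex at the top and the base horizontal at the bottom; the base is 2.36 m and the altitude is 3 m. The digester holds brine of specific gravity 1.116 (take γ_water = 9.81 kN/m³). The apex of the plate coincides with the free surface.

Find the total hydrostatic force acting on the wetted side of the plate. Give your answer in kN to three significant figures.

γ = 1.116 × 9.81 = 10.94796 kN/m³.
With the apex up, the centroid sits 2h/3 = 2 × 3/3 = 2 m below the apex, so the centroid depth is h_c = 2 m.
A = ½ × 2.36 × 3 = 3.54 m².
Resultant F = γ·h_c·A = 10.94796 × 2 × 3.54 = 77.5116 kN.

F ≈ 77.5 kN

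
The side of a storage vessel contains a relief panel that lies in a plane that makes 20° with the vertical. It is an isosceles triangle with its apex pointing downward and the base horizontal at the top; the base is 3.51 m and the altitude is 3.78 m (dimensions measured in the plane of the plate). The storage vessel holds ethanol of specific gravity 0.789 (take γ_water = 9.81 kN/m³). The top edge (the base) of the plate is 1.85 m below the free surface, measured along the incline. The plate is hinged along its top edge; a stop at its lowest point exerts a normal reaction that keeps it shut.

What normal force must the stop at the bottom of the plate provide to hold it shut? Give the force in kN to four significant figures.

γ = 0.789 × 9.81 = 7.74009 kN/m³.
The plate makes 20° with the vertical, i.e. θ = 90° − 20° = 70° to the horizontal. Measuring y along the incline from the free-surface line, vertical depth h = y·sinθ with sinθ = 0.939693.
With the apex down, the centroid sits h/3 = 3.78/3 = 1.26 m below the base (the top edge), so y_c = 1.85 + 1.26 = 3.11 m and h_c = 3.11 × 0.939693 = 2.92245 m.
A = ½ × 3.51 × 3.78 = 6.6339 m².
Resultant F = γ·h_c·A = 7.74009 × 2.92245 × 6.6339 = 150.059 kN.
I_c = b·h³/36 = 3.51 × 3.78³/36 = 5.26599 m⁴.
Centre of pressure: y_p = y_c + I_c/(y_c·A) = 3.11 + 5.26599/(3.11 × 6.6339) = 3.11 + 0.255241 = 3.36524 m along the plane.
The resultant acts 1.26 + 0.255241 = 1.51524 m (along the plate) below the hinge at the top edge, so the moment about the hinge is M = F × 1.51524 = 150.059 × 1.51524 = 227.375 kN·m.
A normal force at the bottom, 3.78 m from the hinge, must supply this moment: P = 227.375/3.78 = 60.1521 kN.

P ≈ 60.15 kN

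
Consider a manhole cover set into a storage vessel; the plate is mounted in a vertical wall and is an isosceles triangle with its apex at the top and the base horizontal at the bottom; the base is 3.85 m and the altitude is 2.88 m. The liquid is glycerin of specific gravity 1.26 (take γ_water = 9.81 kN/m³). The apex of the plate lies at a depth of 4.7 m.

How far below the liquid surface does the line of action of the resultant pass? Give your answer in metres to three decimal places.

h_p = 6.690 m

γ = 1.26 × 9.81 = 12.3606 kN/m³.
With the apex up, the centroid sits 2h/3 = 2 × 2.88/3 = 1.92 m below the apex, so the centroid depth is h_c = 4.7 + 1.92 = 6.62 m.
A = ½ × 3.85 × 2.88 = 5.544 m².
Resultant F = γ·h_c·A = 12.3606 × 6.62 × 5.544 = 453.65 kN.
I_c = b·h³/36 = 3.85 × 2.88³/36 = 2.55468 m⁴.
Centre of pressure: y_p = y_c + I_c/(y_c·A) = 6.62 + 2.55468/(6.62 × 5.544) = 6.62 + 0.0696074 = 6.68961 m along the plane.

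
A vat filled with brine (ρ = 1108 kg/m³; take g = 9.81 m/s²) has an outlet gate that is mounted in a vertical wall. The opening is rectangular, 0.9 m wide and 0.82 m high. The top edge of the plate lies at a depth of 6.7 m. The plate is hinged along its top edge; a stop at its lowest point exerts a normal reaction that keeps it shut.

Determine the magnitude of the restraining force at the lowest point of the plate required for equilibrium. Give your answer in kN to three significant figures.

γ = ρg = 1108 × 9.81 / 1000 = 10.86948 kN/m³.
The centroid lies 0.82/2 = 0.41 m below the top edge, so the centroid depth is h_c = 6.7 + 0.41 = 7.11 m.
A = 0.9 × 0.82 = 0.738 m².
Resultant F = γ·h_c·A = 10.86948 × 7.11 × 0.738 = 57.0341 kN.
I_c = b·h³/12 = 0.9 × 0.82³/12 = 0.0413526 m⁴.
Centre of pressure: y_p = y_c + I_c/(y_c·A) = 7.11 + 0.0413526/(7.11 × 0.738) = 7.11 + 0.00788092 = 7.11788 m along the plane.
The resultant acts 0.41 + 0.00788092 = 0.417881 m (along the plate) below the hinge at the top edge, so the moment about the hinge is M = F × 0.417881 = 57.0341 × 0.417881 = 23.8335 kN·m.
A normal force at the bottom, 0.82 m from the hinge, must supply this moment: P = 23.8335/0.82 = 29.0652 kN.

P ≈ 29.1 kN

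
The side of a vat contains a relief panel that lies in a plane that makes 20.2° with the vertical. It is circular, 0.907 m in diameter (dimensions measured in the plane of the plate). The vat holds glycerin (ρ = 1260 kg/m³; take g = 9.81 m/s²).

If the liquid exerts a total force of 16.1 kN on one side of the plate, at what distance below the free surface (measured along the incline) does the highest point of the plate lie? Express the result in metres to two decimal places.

γ = ρg = 1260 × 9.81 / 1000 = 12.3606 kN/m³.
A = π(0.4535)² = 0.646107 m².
From F = γ·h_c·A, the centroid depth is h_c = 16.1/(12.3606 × 0.646107) = 2.01596 m.
The plate makes 20.2° with the vertical, i.e. θ = 90° − 20.2° = 69.8° to the horizontal. Measuring y along the incline from the free-surface line, vertical depth h = y·sinθ with sinθ = 0.938493.
Along the incline, y_c = h_c/sinθ = 2.01596/0.938493 = 2.14808 m.
The centroid is at the centre, 0.4535 m below the top of the plate, so the highest point sits at y_top = 2.14808 − 0.4535 = 1.69458 m along the incline.

y_top ≈ 1.69 m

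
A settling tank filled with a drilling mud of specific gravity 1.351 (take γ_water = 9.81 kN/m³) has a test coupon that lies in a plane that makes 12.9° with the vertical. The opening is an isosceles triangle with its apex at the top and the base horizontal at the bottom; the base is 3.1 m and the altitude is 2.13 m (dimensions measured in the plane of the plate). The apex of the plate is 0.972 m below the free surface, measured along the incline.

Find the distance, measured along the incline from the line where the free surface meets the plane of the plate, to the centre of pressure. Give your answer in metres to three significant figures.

y_p = 2.50 m

γ = 1.351 × 9.81 = 13.25331 kN/m³.
The plate makes 12.9° with the vertical, i.e. θ = 90° − 12.9° = 77.1° to the horizontal. Measuring y along the incline from the free-surface line, vertical depth h = y·sinθ with sinθ = 0.974761.
With the apex up, the centroid sits 2h/3 = 2 × 2.13/3 = 1.42 m below the apex, so y_c = 0.972 + 1.42 = 2.392 m and h_c = 2.392 × 0.974761 = 2.33163 m.
A = ½ × 3.1 × 2.13 = 3.3015 m².
Resultant F = γ·h_c·A = 13.25331 × 2.33163 × 3.3015 = 102.022 kN.
I_c = b·h³/36 = 3.1 × 2.13³/36 = 0.832143 m⁴.
Centre of pressure: y_p = y_c + I_c/(y_c·A) = 2.392 + 0.832143/(2.392 × 3.3015) = 2.392 + 0.105372 = 2.49737 m along the plane.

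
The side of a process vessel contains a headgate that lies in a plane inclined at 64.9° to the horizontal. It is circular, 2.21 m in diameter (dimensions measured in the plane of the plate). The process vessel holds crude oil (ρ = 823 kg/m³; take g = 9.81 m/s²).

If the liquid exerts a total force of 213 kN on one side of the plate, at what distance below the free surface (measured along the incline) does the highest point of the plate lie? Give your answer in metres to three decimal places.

y_top ≈ 6.490 m

γ = ρg = 823 × 9.81 / 1000 = 8.07363 kN/m³.
A = π(1.105)² = 3.83596 m².
From F = γ·h_c·A, the centroid depth is h_c = 213/(8.07363 × 3.83596) = 6.8776 m.
Let θ = 64.9° be the plate's angle to the horizontal; measure y along the incline from where the plane meets the free surface. Vertical depth h = y·sinθ with sinθ = 0.905569.
Along the incline, y_c = h_c/sinθ = 6.8776/0.905569 = 7.59478 m.
The centroid is at the centre, 1.105 m below the top of the plate, so the highest point sits at y_top = 7.59478 − 1.105 = 6.48978 m along the incline.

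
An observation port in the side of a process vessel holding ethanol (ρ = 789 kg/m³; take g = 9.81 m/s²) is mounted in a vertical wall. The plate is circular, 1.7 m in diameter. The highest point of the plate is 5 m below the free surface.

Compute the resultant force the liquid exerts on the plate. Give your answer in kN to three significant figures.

γ = ρg = 789 × 9.81 / 1000 = 7.74009 kN/m³.
The centroid is at the centre, 0.85 m below the top of the plate, so the centroid depth is h_c = 5 + 0.85 = 5.85 m.
A = π(0.85)² = 2.2698 m².
Resultant F = γ·h_c·A = 7.74009 × 5.85 × 2.2698 = 102.775 kN.

F ≈ 103 kN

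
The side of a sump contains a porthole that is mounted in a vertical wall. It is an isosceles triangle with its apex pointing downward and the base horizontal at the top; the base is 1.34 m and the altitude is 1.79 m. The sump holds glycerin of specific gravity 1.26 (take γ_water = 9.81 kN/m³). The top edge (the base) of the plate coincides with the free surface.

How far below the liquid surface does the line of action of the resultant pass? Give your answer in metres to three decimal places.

γ = 1.26 × 9.81 = 12.3606 kN/m³.
With the apex down, the centroid sits h/3 = 1.79/3 = 0.596667 m below the base (the top edge), so the centroid depth is h_c = 0.596667 m.
A = ½ × 1.34 × 1.79 = 1.1993 m².
Resultant F = γ·h_c·A = 12.3606 × 0.596667 × 1.1993 = 8.84503 kN.
I_c = b·h³/36 = 1.34 × 1.79³/36 = 0.213482 m⁴.
Centre of pressure: y_p = y_c + I_c/(y_c·A) = 0.596667 + 0.213482/(0.596667 × 1.1993) = 0.596667 + 0.298333 = 0.895 m along the plane.

h_p = 0.895 m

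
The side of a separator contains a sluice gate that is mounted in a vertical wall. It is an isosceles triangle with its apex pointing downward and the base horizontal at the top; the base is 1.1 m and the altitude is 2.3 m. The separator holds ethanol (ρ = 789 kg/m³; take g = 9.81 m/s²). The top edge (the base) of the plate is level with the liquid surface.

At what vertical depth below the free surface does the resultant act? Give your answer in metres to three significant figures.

h_p = 1.15 m

γ = ρg = 789 × 9.81 / 1000 = 7.74009 kN/m³.
With the apex down, the centroid sits h/3 = 2.3/3 = 0.766667 m below the base (the top edge), so the centroid depth is h_c = 0.766667 m.
A = ½ × 1.1 × 2.3 = 1.265 m².
Resultant F = γ·h_c·A = 7.74009 × 0.766667 × 1.265 = 7.5066 kN.
I_c = b·h³/36 = 1.1 × 2.3³/36 = 0.371769 m⁴.
Centre of pressure: y_p = y_c + I_c/(y_c·A) = 0.766667 + 0.371769/(0.766667 × 1.265) = 0.766667 + 0.383333 = 1.15 m along the plane.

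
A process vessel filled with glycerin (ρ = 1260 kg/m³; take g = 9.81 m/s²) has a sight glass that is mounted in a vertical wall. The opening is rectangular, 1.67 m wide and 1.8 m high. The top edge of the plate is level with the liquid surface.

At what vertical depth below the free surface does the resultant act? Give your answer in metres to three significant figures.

h_p = 1.20 m

γ = ρg = 1260 × 9.81 / 1000 = 12.3606 kN/m³.
The centroid lies 1.8/2 = 0.9 m below the top edge, so the centroid depth is h_c = 0.9 m.
A = 1.67 × 1.8 = 3.006 m².
Resultant F = γ·h_c·A = 12.3606 × 0.9 × 3.006 = 33.4404 kN.
I_c = b·h³/12 = 1.67 × 1.8³/12 = 0.81162 m⁴.
Centre of pressure: y_p = y_c + I_c/(y_c·A) = 0.9 + 0.81162/(0.9 × 3.006) = 0.9 + 0.3 = 1.2 m along the plane.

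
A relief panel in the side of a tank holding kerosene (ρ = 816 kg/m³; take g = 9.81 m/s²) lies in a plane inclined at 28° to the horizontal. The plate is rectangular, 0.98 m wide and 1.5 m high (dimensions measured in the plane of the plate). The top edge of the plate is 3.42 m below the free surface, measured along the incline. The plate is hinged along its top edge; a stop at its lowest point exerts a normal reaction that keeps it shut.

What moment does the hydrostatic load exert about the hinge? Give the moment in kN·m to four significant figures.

M ≈ 18.31 kN·m

γ = ρg = 816 × 9.81 / 1000 = 8.00496 kN/m³.
Let θ = 28° be the plate's angle to the horizontal; measure y along the incline from where the plane meets the free surface. Vertical depth h = y·sinθ with sinθ = 0.469472.
The centroid lies 1.5/2 = 0.75 m below the top edge, so y_c = 3.42 + 0.75 = 4.17 m and h_c = 4.17 × 0.469472 = 1.9577 m.
A = 0.98 × 1.5 = 1.47 m².
Resultant F = γ·h_c·A = 8.00496 × 1.9577 × 1.47 = 23.0368 kN.
I_c = b·h³/12 = 0.98 × 1.5³/12 = 0.275625 m⁴.
Centre of pressure: y_p = y_c + I_c/(y_c·A) = 4.17 + 0.275625/(4.17 × 1.47) = 4.17 + 0.044964 = 4.21496 m along the plane.
The resultant acts 0.75 + 0.044964 = 0.794964 m (along the plate) below the hinge at the top edge, so the moment about the hinge is M = F × 0.794964 = 23.0368 × 0.794964 = 18.3134 kN·m.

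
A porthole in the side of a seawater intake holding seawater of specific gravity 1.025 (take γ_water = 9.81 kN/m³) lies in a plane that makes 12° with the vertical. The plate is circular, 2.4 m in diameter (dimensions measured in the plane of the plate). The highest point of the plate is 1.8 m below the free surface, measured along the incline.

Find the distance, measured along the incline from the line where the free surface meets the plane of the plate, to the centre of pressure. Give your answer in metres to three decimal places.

y_p = 3.120 m

γ = 1.025 × 9.81 = 10.05525 kN/m³.
The plate makes 12° with the vertical, i.e. θ = 90° − 12° = 78° to the horizontal. Measuring y along the incline from the free-surface line, vertical depth h = y·sinθ with sinθ = 0.978148.
The centroid is at the centre, 1.2 m below the top of the plate, so y_c = 1.8 + 1.2 = 3 m and h_c = 3 × 0.978148 = 2.93444 m.
A = π(1.2)² = 4.52389 m².
Resultant F = γ·h_c·A = 10.05525 × 2.93444 × 4.52389 = 133.484 kN.
I_c = πr⁴/4 = π × 1.2⁴/4 = 1.6286 m⁴.
Centre of pressure: y_p = y_c + I_c/(y_c·A) = 3 + 1.6286/(3 × 4.52389) = 3 + 0.12 = 3.12 m along the plane.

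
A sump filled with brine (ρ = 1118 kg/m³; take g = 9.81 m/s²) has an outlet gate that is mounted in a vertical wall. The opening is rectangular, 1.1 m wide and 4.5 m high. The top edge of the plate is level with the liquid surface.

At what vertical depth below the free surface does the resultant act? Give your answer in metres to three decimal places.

γ = ρg = 1118 × 9.81 / 1000 = 10.96758 kN/m³.
The centroid lies 4.5/2 = 2.25 m below the top edge, so the centroid depth is h_c = 2.25 m.
A = 1.1 × 4.5 = 4.95 m².
Resultant F = γ·h_c·A = 10.96758 × 2.25 × 4.95 = 122.151 kN.
I_c = b·h³/12 = 1.1 × 4.5³/12 = 8.35313 m⁴.
Centre of pressure: y_p = y_c + I_c/(y_c·A) = 2.25 + 8.35313/(2.25 × 4.95) = 2.25 + 0.75 = 3 m along the plane.

h_p = 3.000 m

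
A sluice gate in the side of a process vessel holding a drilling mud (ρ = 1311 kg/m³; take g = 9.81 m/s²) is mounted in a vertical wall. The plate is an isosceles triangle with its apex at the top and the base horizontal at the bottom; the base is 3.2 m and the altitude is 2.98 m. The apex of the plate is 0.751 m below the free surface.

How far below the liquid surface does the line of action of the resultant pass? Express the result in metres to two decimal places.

h_p = 2.92 m

γ = ρg = 1311 × 9.81 / 1000 = 12.86091 kN/m³.
With the apex up, the centroid sits 2h/3 = 2 × 2.98/3 = 1.98667 m below the apex, so the centroid depth is h_c = 0.751 + 1.98667 = 2.73767 m.
A = ½ × 3.2 × 2.98 = 4.768 m².
Resultant F = γ·h_c·A = 12.86091 × 2.73767 × 4.768 = 167.876 kN.
I_c = b·h³/36 = 3.2 × 2.98³/36 = 2.35232 m⁴.
Centre of pressure: y_p = y_c + I_c/(y_c·A) = 2.73767 + 2.35232/(2.73767 × 4.768) = 2.73767 + 0.18021 = 2.91788 m along the plane.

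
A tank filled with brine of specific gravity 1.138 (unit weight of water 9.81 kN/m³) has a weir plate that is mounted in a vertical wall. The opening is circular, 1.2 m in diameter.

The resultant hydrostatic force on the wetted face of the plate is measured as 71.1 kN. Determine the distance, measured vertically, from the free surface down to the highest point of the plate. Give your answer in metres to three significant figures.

d_top ≈ 5.03 m

γ = 1.138 × 9.81 = 11.16378 kN/m³.
A = π(0.6)² = 1.13097 m².
From F = γ·h_c·A, the centroid depth is h_c = 71.1/(11.16378 × 1.13097) = 5.63128 m.
The centroid is at the centre, 0.6 m below the top of the plate, so the highest point sits at h_top = 5.63128 − 0.6 = 5.03128 m below the surface.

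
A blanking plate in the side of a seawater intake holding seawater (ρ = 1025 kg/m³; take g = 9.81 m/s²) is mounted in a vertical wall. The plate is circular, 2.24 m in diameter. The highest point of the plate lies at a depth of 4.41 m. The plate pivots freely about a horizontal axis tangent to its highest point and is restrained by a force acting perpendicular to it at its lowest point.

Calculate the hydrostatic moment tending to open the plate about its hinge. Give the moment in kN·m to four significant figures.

M ≈ 257.9 kN·m

γ = ρg = 1025 × 9.81 / 1000 = 10.05525 kN/m³.
The centroid is at the centre, 1.12 m below the top of the plate, so the centroid depth is h_c = 4.41 + 1.12 = 5.53 m.
A = π(1.12)² = 3.94081 m².
Resultant F = γ·h_c·A = 10.05525 × 5.53 × 3.94081 = 219.131 kN.
I_c = πr⁴/4 = π × 1.12⁴/4 = 1.23584 m⁴.
Centre of pressure: y_p = y_c + I_c/(y_c·A) = 5.53 + 1.23584/(5.53 × 3.94081) = 5.53 + 0.056709 = 5.58671 m along the plane.
The resultant acts 1.12 + 0.056709 = 1.17671 m (along the plate) below the hinge at the top edge, so the moment about the hinge is M = F × 1.17671 = 219.131 × 1.17671 = 257.854 kN·m.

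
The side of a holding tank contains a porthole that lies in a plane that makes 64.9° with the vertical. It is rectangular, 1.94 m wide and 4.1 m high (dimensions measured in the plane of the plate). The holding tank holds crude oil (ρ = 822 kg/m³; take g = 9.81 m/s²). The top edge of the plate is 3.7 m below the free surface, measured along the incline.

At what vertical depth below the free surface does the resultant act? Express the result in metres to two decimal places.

h_p = 2.54 m

γ = ρg = 822 × 9.81 / 1000 = 8.06382 kN/m³.
The plate makes 64.9° with the vertical, i.e. θ = 90° − 64.9° = 25.1° to the horizontal. Measuring y along the incline from the free-surface line, vertical depth h = y·sinθ with sinθ = 0.424199.
The centroid lies 4.1/2 = 2.05 m below the top edge, so y_c = 3.7 + 2.05 = 5.75 m and h_c = 5.75 × 0.424199 = 2.43914 m.
A = 1.94 × 4.1 = 7.954 m².
Resultant F = γ·h_c·A = 8.06382 × 2.43914 × 7.954 = 156.446 kN.
I_c = b·h³/12 = 1.94 × 4.1³/12 = 11.1422 m⁴.
Centre of pressure: y_p = y_c + I_c/(y_c·A) = 5.75 + 11.1422/(5.75 × 7.954) = 5.75 + 0.243623 = 5.99362 m along the plane.
Vertically, h_p = y_p·sinθ = 5.99362 × 0.424199 = 2.54249 m.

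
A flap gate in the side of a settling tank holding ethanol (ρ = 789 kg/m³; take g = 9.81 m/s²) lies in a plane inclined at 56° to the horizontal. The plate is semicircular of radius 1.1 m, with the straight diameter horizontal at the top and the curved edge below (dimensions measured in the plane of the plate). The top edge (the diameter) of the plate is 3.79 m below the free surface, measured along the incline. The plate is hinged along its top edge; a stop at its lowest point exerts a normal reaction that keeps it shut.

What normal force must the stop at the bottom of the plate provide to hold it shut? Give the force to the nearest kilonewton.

P ≈ 23 kN

γ = ρg = 789 × 9.81 / 1000 = 7.74009 kN/m³.
Let θ = 56° be the plate's angle to the horizontal; measure y along the incline from where the plane meets the free surface. Vertical depth h = y·sinθ with sinθ = 0.829038.
The centroid of a semicircle lies 4r/(3π) = 0.466854 m from the diameter, here below the top edge, so y_c = 3.79 + 0.466854 = 4.25685 m and h_c = 4.25685 × 0.829038 = 3.52909 m.
A = πr²/2 = π × 1.1²/2 = 1.90066 m².
Resultant F = γ·h_c·A = 7.74009 × 3.52909 × 1.90066 = 51.9174 kN.
I_c = (π/8 − 8/(9π))·r⁴ = 0.109757 × 1.1⁴ = 0.160695 m⁴.
Centre of pressure: y_p = y_c + I_c/(y_c·A) = 4.25685 + 0.160695/(4.25685 × 1.90066) = 4.25685 + 0.0198614 = 4.27671 m along the plane.
The resultant acts 0.466854 + 0.0198614 = 0.486715 m (along the plate) below the hinge at the top edge, so the moment about the hinge is M = F × 0.486715 = 51.9174 × 0.486715 = 25.269 kN·m.
A normal force at the bottom, 1.1 m from the hinge, must supply this moment: P = 25.269/1.1 = 22.9718 kN.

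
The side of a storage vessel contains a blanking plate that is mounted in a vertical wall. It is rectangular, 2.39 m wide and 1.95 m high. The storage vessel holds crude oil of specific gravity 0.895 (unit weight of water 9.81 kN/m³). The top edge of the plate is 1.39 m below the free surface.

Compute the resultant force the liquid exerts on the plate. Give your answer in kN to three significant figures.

F ≈ 96.8 kN

γ = 0.895 × 9.81 = 8.77995 kN/m³.
The centroid lies 1.95/2 = 0.975 m below the top edge, so the centroid depth is h_c = 1.39 + 0.975 = 2.365 m.
A = 2.39 × 1.95 = 4.6605 m².
Resultant F = γ·h_c·A = 8.77995 × 2.365 × 4.6605 = 96.7733 kN.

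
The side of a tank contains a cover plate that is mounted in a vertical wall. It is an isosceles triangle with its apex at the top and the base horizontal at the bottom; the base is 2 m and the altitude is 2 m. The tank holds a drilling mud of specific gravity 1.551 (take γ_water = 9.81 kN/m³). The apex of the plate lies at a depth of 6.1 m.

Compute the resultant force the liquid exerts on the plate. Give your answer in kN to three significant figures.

F ≈ 226 kN

γ = 1.551 × 9.81 = 15.21531 kN/m³.
With the apex up, the centroid sits 2h/3 = 2 × 2/3 = 1.33333 m below the apex, so the centroid depth is h_c = 6.1 + 1.33333 = 7.43333 m.
A = ½ × 2 × 2 = 2 m².
Resultant F = γ·h_c·A = 15.21531 × 7.43333 × 2 = 226.201 kN.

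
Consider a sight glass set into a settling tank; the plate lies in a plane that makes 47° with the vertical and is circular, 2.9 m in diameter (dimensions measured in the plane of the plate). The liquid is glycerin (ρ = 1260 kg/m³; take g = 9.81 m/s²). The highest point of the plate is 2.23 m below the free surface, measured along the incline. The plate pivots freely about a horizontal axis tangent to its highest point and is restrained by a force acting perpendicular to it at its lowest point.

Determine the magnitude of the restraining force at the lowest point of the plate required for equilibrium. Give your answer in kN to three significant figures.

γ = ρg = 1260 × 9.81 / 1000 = 12.3606 kN/m³.
The plate makes 47° with the vertical, i.e. θ = 90° − 47° = 43° to the horizontal. Measuring y along the incline from the free-surface line, vertical depth h = y·sinθ with sinθ = 0.681998.
The centroid is at the centre, 1.45 m below the top of the plate, so y_c = 2.23 + 1.45 = 3.68 m and h_c = 3.68 × 0.681998 = 2.50975 m.
A = π(1.45)² = 6.6052 m².
Resultant F = γ·h_c·A = 12.3606 × 2.50975 × 6.6052 = 204.907 kN.
I_c = πr⁴/4 = π × 1.45⁴/4 = 3.47186 m⁴.
Centre of pressure: y_p = y_c + I_c/(y_c·A) = 3.68 + 3.47186/(3.68 × 6.6052) = 3.68 + 0.142833 = 3.82283 m along the plane.
The resultant acts 1.45 + 0.142833 = 1.59283 m (along the plate) below the hinge at the top edge, so the moment about the hinge is M = F × 1.59283 = 204.907 × 1.59283 = 326.382 kN·m.
A normal force at the bottom, 2.9 m from the hinge, must supply this moment: P = 326.382/2.9 = 112.546 kN.

P ≈ 113 kN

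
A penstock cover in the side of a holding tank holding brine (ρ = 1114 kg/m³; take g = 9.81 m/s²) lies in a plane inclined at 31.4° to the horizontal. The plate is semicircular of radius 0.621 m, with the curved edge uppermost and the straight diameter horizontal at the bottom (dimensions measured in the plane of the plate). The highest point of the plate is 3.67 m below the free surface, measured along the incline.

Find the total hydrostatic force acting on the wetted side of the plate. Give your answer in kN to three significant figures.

F ≈ 13.9 kN

γ = ρg = 1114 × 9.81 / 1000 = 10.92834 kN/m³.
Let θ = 31.4° be the plate's angle to the horizontal; measure y along the incline from where the plane meets the free surface. Vertical depth h = y·sinθ with sinθ = 0.521010.
The centroid lies 4r/(3π) = 0.263561 m above the diameter, so r − 4r/(3π) = 0.621 − 0.263561 = 0.357439 m below the topmost point, so y_c = 3.67 + 0.357439 = 4.02744 m and h_c = 4.02744 × 0.521010 = 2.09834 m.
A = πr²/2 = π × 0.621²/2 = 0.605763 m².
Resultant F = γ·h_c·A = 10.92834 × 2.09834 × 0.605763 = 13.891 kN.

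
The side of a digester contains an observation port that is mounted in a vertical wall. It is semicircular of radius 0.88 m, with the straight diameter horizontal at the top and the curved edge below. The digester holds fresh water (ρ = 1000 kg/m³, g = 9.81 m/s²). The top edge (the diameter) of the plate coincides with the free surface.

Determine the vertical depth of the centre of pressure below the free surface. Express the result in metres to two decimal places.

γ = ρg = 1000 × 9.81 = 9810 N/m³ = 9.81 kN/m³.
The centroid of a semicircle lies 4r/(3π) = 0.373484 m from the diameter, here below the top edge, so the centroid depth is h_c = 0.373484 m.
A = πr²/2 = π × 0.88²/2 = 1.21642 m².
Resultant F = γ·h_c·A = 9.81 × 0.373484 × 1.21642 = 4.45681 kN.
I_c = (π/8 − 8/(9π))·r⁴ = 0.109757 × 0.88⁴ = 0.0658208 m⁴.
Centre of pressure: y_p = y_c + I_c/(y_c·A) = 0.373484 + 0.0658208/(0.373484 × 1.21642) = 0.373484 + 0.14488 = 0.518364 m along the plane.

h_p = 0.52 m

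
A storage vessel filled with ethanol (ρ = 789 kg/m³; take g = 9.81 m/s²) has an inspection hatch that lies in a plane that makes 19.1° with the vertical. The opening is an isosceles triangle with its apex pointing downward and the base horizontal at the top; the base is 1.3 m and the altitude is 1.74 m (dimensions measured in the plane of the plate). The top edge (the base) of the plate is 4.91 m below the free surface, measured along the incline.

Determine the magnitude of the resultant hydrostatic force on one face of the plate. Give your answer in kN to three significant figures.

F ≈ 45.4 kN

γ = ρg = 789 × 9.81 / 1000 = 7.74009 kN/m³.
The plate makes 19.1° with the vertical, i.e. θ = 90° − 19.1° = 70.9° to the horizontal. Measuring y along the incline from the free-surface line, vertical depth h = y·sinθ with sinθ = 0.944949.
With the apex down, the centroid sits h/3 = 1.74/3 = 0.58 m below the base (the top edge), so y_c = 4.91 + 0.58 = 5.49 m and h_c = 5.49 × 0.944949 = 5.18777 m.
A = ½ × 1.3 × 1.74 = 1.131 m².
Resultant F = γ·h_c·A = 7.74009 × 5.18777 × 1.131 = 45.414 kN.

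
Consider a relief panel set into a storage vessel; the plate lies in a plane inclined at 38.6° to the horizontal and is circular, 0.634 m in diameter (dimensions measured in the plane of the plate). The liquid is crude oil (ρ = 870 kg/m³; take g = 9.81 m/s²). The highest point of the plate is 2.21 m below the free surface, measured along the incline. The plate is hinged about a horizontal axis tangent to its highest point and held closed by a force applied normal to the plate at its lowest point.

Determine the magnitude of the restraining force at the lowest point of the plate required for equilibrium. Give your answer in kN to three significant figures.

P ≈ 2.19 kN

γ = ρg = 870 × 9.81 / 1000 = 8.5347 kN/m³.
Let θ = 38.6° be the plate's angle to the horizontal; measure y along the incline from where the plane meets the free surface. Vertical depth h = y·sinθ with sinθ = 0.623880.
The centroid is at the centre, 0.317 m below the top of the plate, so y_c = 2.21 + 0.317 = 2.527 m and h_c = 2.527 × 0.623880 = 1.57654 m.
A = π(0.317)² = 0.315696 m².
Resultant F = γ·h_c·A = 8.5347 × 1.57654 × 0.315696 = 4.24778 kN.
I_c = πr⁴/4 = π × 0.317⁴/4 = 0.00793098 m⁴.
Centre of pressure: y_p = y_c + I_c/(y_c·A) = 2.527 + 0.00793098/(2.527 × 0.315696) = 2.527 + 0.00994151 = 2.53694 m along the plane.
The resultant acts 0.317 + 0.00994151 = 0.326942 m (along the plate) below the hinge at the top edge, so the moment about the hinge is M = F × 0.326942 = 4.24778 × 0.326942 = 1.38878 kN·m.
A normal force at the bottom, 0.634 m from the hinge, must supply this moment: P = 1.38878/0.634 = 2.1905 kN.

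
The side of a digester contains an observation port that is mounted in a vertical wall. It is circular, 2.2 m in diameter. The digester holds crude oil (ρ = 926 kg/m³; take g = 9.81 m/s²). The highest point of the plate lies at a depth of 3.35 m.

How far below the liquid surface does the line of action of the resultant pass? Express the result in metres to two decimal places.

γ = ρg = 926 × 9.81 / 1000 = 9.08406 kN/m³.
The centroid is at the centre, 1.1 m below the top of the plate, so the centroid depth is h_c = 3.35 + 1.1 = 4.45 m.
A = π(1.1)² = 3.80133 m².
Resultant F = γ·h_c·A = 9.08406 × 4.45 × 3.80133 = 153.665 kN.
I_c = πr⁴/4 = π × 1.1⁴/4 = 1.1499 m⁴.
Centre of pressure: y_p = y_c + I_c/(y_c·A) = 4.45 + 1.1499/(4.45 × 3.80133) = 4.45 + 0.0679774 = 4.51798 m along the plane.

h_p = 4.52 m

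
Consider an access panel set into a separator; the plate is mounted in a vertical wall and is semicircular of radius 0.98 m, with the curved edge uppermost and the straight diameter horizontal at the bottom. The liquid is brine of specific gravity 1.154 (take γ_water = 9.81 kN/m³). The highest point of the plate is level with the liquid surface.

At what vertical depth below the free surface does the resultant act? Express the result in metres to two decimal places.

h_p = 0.68 m

γ = 1.154 × 9.81 = 11.32074 kN/m³.
The centroid lies 4r/(3π) = 0.415925 m above the diameter, so r − 4r/(3π) = 0.98 − 0.415925 = 0.564075 m below the topmost point, so the centroid depth is h_c = 0.564075 m.
A = πr²/2 = π × 0.98²/2 = 1.50859 m².
Resultant F = γ·h_c·A = 11.32074 × 0.564075 × 1.50859 = 9.63347 kN.
I_c = (π/8 − 8/(9π))·r⁴ = 0.109757 × 0.98⁴ = 0.101236 m⁴.
Centre of pressure: y_p = y_c + I_c/(y_c·A) = 0.564075 + 0.101236/(0.564075 × 1.50859) = 0.564075 + 0.118967 = 0.683042 m along the plane.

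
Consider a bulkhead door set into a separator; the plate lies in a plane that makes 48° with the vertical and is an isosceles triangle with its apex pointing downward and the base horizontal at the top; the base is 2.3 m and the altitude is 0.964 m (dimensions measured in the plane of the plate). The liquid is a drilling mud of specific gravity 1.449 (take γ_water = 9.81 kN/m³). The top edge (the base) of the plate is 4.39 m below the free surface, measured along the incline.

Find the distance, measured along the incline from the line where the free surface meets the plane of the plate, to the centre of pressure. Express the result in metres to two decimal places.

γ = 1.449 × 9.81 = 14.21469 kN/m³.
The plate makes 48° with the vertical, i.e. θ = 90° − 48° = 42° to the horizontal. Measuring y along the incline from the free-surface line, vertical depth h = y·sinθ with sinθ = 0.669131.
With the apex down, the centroid sits h/3 = 0.964/3 = 0.321333 m below the base (the top edge), so y_c = 4.39 + 0.321333 = 4.71133 m and h_c = 4.71133 × 0.669131 = 3.1525 m.
A = ½ × 2.3 × 0.964 = 1.1086 m².
Resultant F = γ·h_c·A = 14.21469 × 3.1525 × 1.1086 = 49.6784 kN.
I_c = b·h³/36 = 2.3 × 0.964³/36 = 0.0572343 m⁴.
Centre of pressure: y_p = y_c + I_c/(y_c·A) = 4.71133 + 0.0572343/(4.71133 × 1.1086) = 4.71133 + 0.0109582 = 4.72229 m along the plane.

y_p = 4.72 m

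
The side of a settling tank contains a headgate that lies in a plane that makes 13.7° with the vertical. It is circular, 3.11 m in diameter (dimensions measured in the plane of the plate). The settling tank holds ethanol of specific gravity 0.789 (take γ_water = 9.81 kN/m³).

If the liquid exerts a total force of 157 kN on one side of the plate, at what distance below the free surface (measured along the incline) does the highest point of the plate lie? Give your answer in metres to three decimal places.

y_top ≈ 1.193 m

γ = 0.789 × 9.81 = 7.74009 kN/m³.
A = π(1.555)² = 7.59645 m².
From F = γ·h_c·A, the centroid depth is h_c = 157/(7.74009 × 7.59645) = 2.67019 m.
The plate makes 13.7° with the vertical, i.e. θ = 90° − 13.7° = 76.3° to the horizontal. Measuring y along the incline from the free-surface line, vertical depth h = y·sinθ with sinθ = 0.971549.
Along the incline, y_c = h_c/sinθ = 2.67019/0.971549 = 2.74838 m.
The centroid is at the centre, 1.555 m below the top of the plate, so the highest point sits at y_top = 2.74838 − 1.555 = 1.19338 m along the incline.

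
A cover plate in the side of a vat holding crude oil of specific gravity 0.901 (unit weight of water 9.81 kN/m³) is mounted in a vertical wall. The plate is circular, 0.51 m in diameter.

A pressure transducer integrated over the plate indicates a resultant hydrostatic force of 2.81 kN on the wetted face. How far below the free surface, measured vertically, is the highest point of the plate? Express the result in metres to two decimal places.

d_top ≈ 1.30 m

γ = 0.901 × 9.81 = 8.83881 kN/m³.
A = π(0.255)² = 0.204282 m².
From F = γ·h_c·A, the centroid depth is h_c = 2.81/(8.83881 × 0.204282) = 1.55626 m.
The centroid is at the centre, 0.255 m below the top of the plate, so the highest point sits at h_top = 1.55626 − 0.255 = 1.30126 m below the surface.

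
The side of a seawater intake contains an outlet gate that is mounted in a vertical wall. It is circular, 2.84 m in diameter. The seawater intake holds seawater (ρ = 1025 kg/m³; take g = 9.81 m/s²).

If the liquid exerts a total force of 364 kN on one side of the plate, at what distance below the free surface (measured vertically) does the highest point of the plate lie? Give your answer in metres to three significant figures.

γ = ρg = 1025 × 9.81 / 1000 = 10.05525 kN/m³.
A = π(1.42)² = 6.33471 m².
From F = γ·h_c·A, the centroid depth is h_c = 364/(10.05525 × 6.33471) = 5.71455 m.
The centroid is at the centre, 1.42 m below the top of the plate, so the highest point sits at h_top = 5.71455 − 1.42 = 4.29455 m below the surface.

d_top ≈ 4.29 m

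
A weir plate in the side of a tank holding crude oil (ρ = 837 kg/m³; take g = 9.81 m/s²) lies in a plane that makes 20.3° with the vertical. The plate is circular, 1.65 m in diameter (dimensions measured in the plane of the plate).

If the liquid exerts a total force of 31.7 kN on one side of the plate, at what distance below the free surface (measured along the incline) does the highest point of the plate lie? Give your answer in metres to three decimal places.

γ = ρg = 837 × 9.81 / 1000 = 8.21097 kN/m³.
A = π(0.825)² = 2.13825 m².
From F = γ·h_c·A, the centroid depth is h_c = 31.7/(8.21097 × 2.13825) = 1.80554 m.
The plate makes 20.3° with the vertical, i.e. θ = 90° − 20.3° = 69.7° to the horizontal. Measuring y along the incline from the free-surface line, vertical depth h = y·sinθ with sinθ = 0.937889.
Along the incline, y_c = h_c/sinθ = 1.80554/0.937889 = 1.92511 m.
The centroid is at the centre, 0.825 m below the top of the plate, so the highest point sits at y_top = 1.92511 − 0.825 = 1.10011 m along the incline.

y_top ≈ 1.100 m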